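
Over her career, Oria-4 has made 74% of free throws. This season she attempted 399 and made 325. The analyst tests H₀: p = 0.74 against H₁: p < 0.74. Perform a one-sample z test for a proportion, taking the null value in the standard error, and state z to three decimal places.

p̂ = 325/399 ≈ 0.81454.
SE = √(p₀(1−p₀)/n) = √(0.1924/399) = 0.02196.
z = (0.81454 − 0.74)/0.02196 = 0.07454/0.02196 = 3.394.

z = 3.394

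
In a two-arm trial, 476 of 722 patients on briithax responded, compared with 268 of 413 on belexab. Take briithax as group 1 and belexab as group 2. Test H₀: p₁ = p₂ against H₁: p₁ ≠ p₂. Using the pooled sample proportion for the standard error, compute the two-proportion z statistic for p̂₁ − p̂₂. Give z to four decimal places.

z = 0.3537

p̂₁ = 476/722 ≈ 0.659280, p̂₂ = 268/413 ≈ 0.648910.
Pooled p̂ = (476+268)/(722+413) = 744/1135 = 0.655507.
SE = √(p̂(1−p̂)(1/n₁+1/n₂)) = √(0.655507·0.344493·0.00380635) = √(0.000859541) = 0.029318.
z = (0.659280 − 0.648910)/0.029318 = 0.010370/0.029318 = 0.3537.
p-value = 2·P(Z > 0.354) ≈ 0.7236.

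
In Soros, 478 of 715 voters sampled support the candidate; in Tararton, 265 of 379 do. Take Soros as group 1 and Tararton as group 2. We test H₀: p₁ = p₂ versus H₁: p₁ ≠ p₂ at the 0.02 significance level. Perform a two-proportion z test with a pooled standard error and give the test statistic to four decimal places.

z = -1.0343

p̂₁ = 478/715 ≈ 0.668531, p̂₂ = 265/379 ≈ 0.699208.
Pooled p̂ = (478+265)/(715+379) = 743/1094 = 0.679159.
SE = √(0.217902 × 0.00403712) = 0.029660.
z = (0.668531 − 0.699208)/0.029660 = -0.030677/0.029660 = -1.0343.
p-value = 2·P(Z > 1.034) ≈ 0.3010. With α = 0.02, fail to reject H₀.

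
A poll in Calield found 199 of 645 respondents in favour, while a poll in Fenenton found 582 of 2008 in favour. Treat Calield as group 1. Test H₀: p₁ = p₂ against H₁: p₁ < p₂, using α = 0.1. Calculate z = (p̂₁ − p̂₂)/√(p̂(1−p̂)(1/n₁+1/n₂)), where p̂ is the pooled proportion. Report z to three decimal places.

z = 0.906

p̂₁ = 199/645 = 0.30853, p̂₂ = 582/2008 = 0.28984.
Pooled p̂ = (199+582)/(645+2008) = 781/2653 = 0.29438.
SE = √(0.207722 × 0.0020484) = 0.02063.
z = (0.30853 − 0.28984)/0.02063 = 0.01869/0.02063 = 0.906.
p-value = P(Z < 0.906) ≈ 0.8175; since p > α = 0.1, fail to reject H₀.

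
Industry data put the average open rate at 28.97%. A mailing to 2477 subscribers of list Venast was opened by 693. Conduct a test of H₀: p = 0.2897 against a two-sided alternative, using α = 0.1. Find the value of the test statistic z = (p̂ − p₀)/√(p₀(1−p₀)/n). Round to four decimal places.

p̂ = 693/2477 ≈ 0.2797739.
Under H₀, SE = √(0.2897·0.7103/2477) = √(8.30738e-05) = 0.0091145.
z = (0.2797739 − 0.2897)/0.0091145 = -0.0099261/0.0091145 = -1.0890.
Two-sided p-value ≈ 2·Φ(−1.089) = 0.2761. With α = 0.1, fail to reject H₀.

z = -1.0890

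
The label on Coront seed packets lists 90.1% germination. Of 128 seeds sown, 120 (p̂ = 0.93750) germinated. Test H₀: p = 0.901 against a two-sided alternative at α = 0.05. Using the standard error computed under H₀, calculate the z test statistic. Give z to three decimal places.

p̂ = 120/128 ≈ 0.93750.
SE = √(p₀(1−p₀)/n) = √(0.089199/128) = 0.02640.
z = (0.93750 − 0.901)/0.02640 = 0.03650/0.02640 = 1.383.
p-value = 2·P(Z > 1.383) ≈ 0.1668, so at α = 0.05 we fail to reject H₀.

z = 1.383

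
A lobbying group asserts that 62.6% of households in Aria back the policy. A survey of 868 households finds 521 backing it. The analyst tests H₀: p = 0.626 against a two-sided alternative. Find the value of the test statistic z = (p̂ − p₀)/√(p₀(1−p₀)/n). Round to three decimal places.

p̂ = 521/868 ≈ 0.60023.
Standard error under H₀: √(0.626×0.374/868) = 0.01642.
z = (0.60023 − 0.626)/0.01642 = -0.02577/0.01642 = -1.569.
p-value = 2·P(Z > 1.569) ≈ 0.1166.

z = -1.569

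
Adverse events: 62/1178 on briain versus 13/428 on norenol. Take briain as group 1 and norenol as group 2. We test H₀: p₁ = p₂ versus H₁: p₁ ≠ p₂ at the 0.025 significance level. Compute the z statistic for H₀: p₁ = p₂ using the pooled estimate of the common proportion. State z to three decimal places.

p̂₁ = 62/1178 ≈ 0.05263, p̂₂ = 13/428 ≈ 0.03037.
Pooled p̂ = (62+13)/(1178+428) = 75/1606 = 0.04670.
SE = √(0.044519 × 0.00318535) = 0.01191.
z = (0.05263 − 0.03037)/0.01191 = 0.02226/0.01191 = 1.869.
p-value = 2·P(Z > 1.869) ≈ 0.0616. With α = 0.025, fail to reject H₀.

z = 1.869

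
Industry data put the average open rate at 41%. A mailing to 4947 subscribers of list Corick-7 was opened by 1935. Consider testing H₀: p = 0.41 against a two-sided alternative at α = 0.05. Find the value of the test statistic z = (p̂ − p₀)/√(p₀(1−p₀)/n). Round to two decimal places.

p̂ = 1935/4947 ≈ 0.3911.
SE = √(p₀(1−p₀)/n) = √(0.2419/4947) = 0.0070.
z = (0.3911 − 0.41)/0.0070 = -0.0189/0.0070 = -2.70.
Two-sided p-value ≈ 2·Φ(−2.696) = 0.0070. With α = 0.05, reject H₀.

z = -2.70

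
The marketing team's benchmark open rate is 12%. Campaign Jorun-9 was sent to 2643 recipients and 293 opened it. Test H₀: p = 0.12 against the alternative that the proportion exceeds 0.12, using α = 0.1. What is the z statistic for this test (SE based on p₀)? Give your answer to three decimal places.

z = -1.446

p̂ = 293/2643 ≈ 0.11086.
SE = √(p₀(1−p₀)/n) = √(0.1056/2643) = 0.00632.
z = (0.11086 − 0.12)/0.00632 = -0.00914/0.00632 = -1.446.
p-value = P(Z > -1.446) ≈ 0.9259. With α = 0.1, fail to reject H₀.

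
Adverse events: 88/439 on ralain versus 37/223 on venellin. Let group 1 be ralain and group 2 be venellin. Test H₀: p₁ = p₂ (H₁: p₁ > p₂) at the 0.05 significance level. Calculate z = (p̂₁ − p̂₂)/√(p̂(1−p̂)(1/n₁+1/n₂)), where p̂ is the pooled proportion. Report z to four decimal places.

z = 1.0731

p̂₁ = 88/439 = 0.200456, p̂₂ = 37/223 = 0.165919.
Pooled p̂ = (88+37)/(439+223) = 125/662 = 0.188822.
SE = √(p̂(1−p̂)(1/n₁+1/n₂)) = √(0.188822·0.811178·0.00676221) = √(0.00103575) = 0.032183.
z = (0.200456 − 0.165919)/0.032183 = 0.034537/0.032183 = 1.0731.
p-value = P(Z > 1.073) ≈ 0.1416; since p > α = 0.05, fail to reject H₀.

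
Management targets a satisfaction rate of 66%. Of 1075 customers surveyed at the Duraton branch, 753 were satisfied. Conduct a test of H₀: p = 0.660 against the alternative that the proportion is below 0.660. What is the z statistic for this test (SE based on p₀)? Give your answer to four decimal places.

z = 2.8007

p̂ = 753/1075 = 0.700465.
Under H₀, SE = √(0.66·0.34/1075) = √(0.000208744) = 0.014448.
z = (0.700465 − 0.66)/0.014448 = 0.040465/0.014448 = 2.8007.
p-value = P(Z < 2.801) ≈ 0.9975.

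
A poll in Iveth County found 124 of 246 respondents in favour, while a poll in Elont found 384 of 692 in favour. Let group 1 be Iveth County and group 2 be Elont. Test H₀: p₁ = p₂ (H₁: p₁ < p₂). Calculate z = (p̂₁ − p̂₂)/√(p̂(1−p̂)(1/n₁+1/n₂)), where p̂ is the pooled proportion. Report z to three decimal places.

p̂₁ = 124/246 ≈ 0.504065, p̂₂ = 384/692 ≈ 0.554913.
Pooled p̂ = (124+384)/(246+692) = 508/938 = 0.541578.
SE = √(p̂(1−p̂)(1/n₁+1/n₂)) = √(0.541578·0.458422·0.00551013) = √(0.00136801) = 0.036987.
z = (0.504065 − 0.554913)/0.036987 = -0.050848/0.036987 = -1.375.
p-value = P(Z < -1.375) ≈ 0.0846.

z = -1.375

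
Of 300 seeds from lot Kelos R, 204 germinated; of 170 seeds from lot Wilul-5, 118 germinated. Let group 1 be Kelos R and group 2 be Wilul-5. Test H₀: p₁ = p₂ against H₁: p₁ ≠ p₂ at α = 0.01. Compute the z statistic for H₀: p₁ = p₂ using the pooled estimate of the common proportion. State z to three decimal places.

p̂₁ = 204/300 = 0.68000, p̂₂ = 118/170 = 0.69412.
Pooled p̂ = (204+118)/(300+170) = 322/470 = 0.68511.
SE = √(p̂(1−p̂)(1/n₁+1/n₂)) = √(0.68511·0.31489·0.00921569) = √(0.00198815) = 0.04459.
z = (0.68000 − 0.69412)/0.04459 = -0.01412/0.04459 = -0.317.
p-value = 2·P(Z > 0.317) ≈ 0.7515; since p > α = 0.01, fail to reject H₀.

z = -0.317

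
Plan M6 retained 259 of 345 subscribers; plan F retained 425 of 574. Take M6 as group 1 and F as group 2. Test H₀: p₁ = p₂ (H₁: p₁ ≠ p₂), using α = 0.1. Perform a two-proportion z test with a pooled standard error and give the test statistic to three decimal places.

z = 0.347

p̂₁ = 259/345 = 0.75072, p̂₂ = 425/574 = 0.74042.
Pooled p̂ = (259+425)/(345+574) = 684/919 = 0.74429.
SE = √(0.190324 × 0.00464071) = 0.02972.
z = (0.75072 − 0.74042)/0.02972 = 0.01030/0.02972 = 0.347.
p-value = 2·P(Z > 0.347) ≈ 0.7287. With α = 0.1, fail to reject H₀.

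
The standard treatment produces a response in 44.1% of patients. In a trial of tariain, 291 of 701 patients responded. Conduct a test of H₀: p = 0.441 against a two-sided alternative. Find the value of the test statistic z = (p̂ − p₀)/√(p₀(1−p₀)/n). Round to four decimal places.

z = -1.3800

p̂ = 291/701 = 0.415121.
SE = √(p₀(1−p₀)/n) = √(0.24652/701) = 0.018753.
z = (0.415121 − 0.441)/0.018753 = -0.025879/0.018753 = -1.3800.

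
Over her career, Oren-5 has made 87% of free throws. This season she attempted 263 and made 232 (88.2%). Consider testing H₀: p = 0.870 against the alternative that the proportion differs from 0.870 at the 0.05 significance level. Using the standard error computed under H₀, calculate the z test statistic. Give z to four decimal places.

p̂ = 232/263 = 0.882129.
SE = √(p₀(1−p₀)/n) = √(0.1131/263) = 0.020737.
z = (0.882129 − 0.87)/0.020737 = 0.012129/0.020737 = 0.5849.
p-value = 2·P(Z > 0.585) ≈ 0.5586; since p > α = 0.05, fail to reject H₀.

z = 0.5849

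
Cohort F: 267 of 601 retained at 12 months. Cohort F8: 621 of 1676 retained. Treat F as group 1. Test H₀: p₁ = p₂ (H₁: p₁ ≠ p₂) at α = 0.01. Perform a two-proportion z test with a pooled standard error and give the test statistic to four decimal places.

p̂₁ = 267/601 ≈ 0.444260, p̂₂ = 621/1676 ≈ 0.370525.
Pooled p̂ = (267+621)/(601+1676) = 888/2277 = 0.389987.
SE = √(p̂(1−p̂)(1/n₁+1/n₂)) = √(0.389987·0.610013·0.00226055) = √(0.000537779) = 0.023190.
z = (0.444260 − 0.370525)/0.023190 = 0.073735/0.023190 = 3.1796.
p-value = 2·P(Z > 3.180) ≈ 0.0015. With α = 0.01, reject H₀.

z = 3.1796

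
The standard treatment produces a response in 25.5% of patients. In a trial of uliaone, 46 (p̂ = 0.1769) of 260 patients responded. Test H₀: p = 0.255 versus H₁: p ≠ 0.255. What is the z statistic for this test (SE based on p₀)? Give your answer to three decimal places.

z = -2.888

p̂ = 46/260 ≈ 0.176923.
SE = √(p₀(1−p₀)/n) = √(0.18998/260) = 0.027031.
z = (0.176923 − 0.255)/0.027031 = -0.078077/0.027031 = -2.888.
Two-sided p-value ≈ 2·Φ(−2.888) = 0.0039.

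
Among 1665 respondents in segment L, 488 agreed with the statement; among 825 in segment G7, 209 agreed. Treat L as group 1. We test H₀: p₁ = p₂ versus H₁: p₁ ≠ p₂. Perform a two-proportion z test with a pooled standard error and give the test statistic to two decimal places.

z = 2.08

p̂₁ = 488/1665 ≈ 0.2931, p̂₂ = 209/825 ≈ 0.2533.
Pooled p̂ = (488+209)/(1665+825) = 697/2490 = 0.2799.
SE = √(p̂(1−p̂)(1/n₁+1/n₂)) = √(0.2799·0.7201·0.00181272) = √(0.000365381) = 0.0191.
z = (0.2931 − 0.2533)/0.0191 = 0.0398/0.0191 = 2.08.
p-value = 2·P(Z > 2.080) ≈ 0.0375.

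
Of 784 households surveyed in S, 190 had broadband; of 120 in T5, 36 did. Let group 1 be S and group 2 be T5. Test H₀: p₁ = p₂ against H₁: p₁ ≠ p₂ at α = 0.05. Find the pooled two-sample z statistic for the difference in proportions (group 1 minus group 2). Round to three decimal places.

z = -1.358

p̂₁ = 190/784 = 0.24235, p̂₂ = 36/120 = 0.30000.
Pooled p̂ = (190+36)/(784+120) = 226/904 = 0.25000.
SE = √(0.1875 × 0.00960884) = 0.04245.
z = (0.24235 − 0.30000)/0.04245 = -0.05765/0.04245 = -1.358.
p-value = 2·P(Z > 1.358) ≈ 0.1744, so at α = 0.05 we fail to reject H₀.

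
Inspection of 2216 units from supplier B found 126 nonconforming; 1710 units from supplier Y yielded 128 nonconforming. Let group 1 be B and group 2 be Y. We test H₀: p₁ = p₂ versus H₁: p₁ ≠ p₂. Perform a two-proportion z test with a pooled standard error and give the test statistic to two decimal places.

z = -2.27

p̂₁ = 126/2216 ≈ 0.05686, p̂₂ = 128/1710 ≈ 0.07485.
Pooled p̂ = (126+128)/(2216+1710) = 254/3926 = 0.06470.
SE = √(0.0605112 × 0.00103606) = 0.00792.
z = (0.05686 − 0.07485)/0.00792 = -0.01799/0.00792 = -2.27.
Two-sided p-value ≈ 2·Φ(−2.273) = 0.0230.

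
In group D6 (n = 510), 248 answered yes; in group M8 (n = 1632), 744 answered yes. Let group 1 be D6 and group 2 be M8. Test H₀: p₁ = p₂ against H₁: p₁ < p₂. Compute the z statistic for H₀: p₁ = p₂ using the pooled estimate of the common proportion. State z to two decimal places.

p̂₁ = 248/510 = 0.4863, p̂₂ = 744/1632 = 0.4559.
Pooled p̂ = (248+744)/(510+1632) = 992/2142 = 0.4631.
SE = √(p̂(1−p̂)(1/n₁+1/n₂)) = √(0.4631·0.5369·0.00257353) = √(0.000639882) = 0.0253.
z = (0.4863 − 0.4559)/0.0253 = 0.0304/0.0253 = 1.20.
p-value = P(Z < 1.201) ≈ 0.8852.

z = 1.20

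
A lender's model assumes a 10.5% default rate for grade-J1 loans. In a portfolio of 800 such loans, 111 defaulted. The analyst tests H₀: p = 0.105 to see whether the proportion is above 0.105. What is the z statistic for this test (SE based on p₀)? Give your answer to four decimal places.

p̂ = 111/800 = 0.138750.
SE = √(p₀(1−p₀)/n) = √(0.093975/800) = 0.010838.
z = (0.138750 − 0.105)/0.010838 = 0.033750/0.010838 = 3.1140.

z = 3.1140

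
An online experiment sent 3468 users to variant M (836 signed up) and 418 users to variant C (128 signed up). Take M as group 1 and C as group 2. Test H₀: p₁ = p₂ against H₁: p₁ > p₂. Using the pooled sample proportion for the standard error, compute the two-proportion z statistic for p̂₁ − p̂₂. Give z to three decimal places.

z = -2.914

p̂₁ = 836/3468 ≈ 0.24106, p̂₂ = 128/418 ≈ 0.30622.
Pooled p̂ = (836+128)/(3468+418) = 964/3886 = 0.24807.
SE = √(0.186531 × 0.0026807) = 0.02236.
z = (0.24106 − 0.30622)/0.02236 = -0.06516/0.02236 = -2.914.
p-value = P(Z > -2.914) ≈ 0.9982.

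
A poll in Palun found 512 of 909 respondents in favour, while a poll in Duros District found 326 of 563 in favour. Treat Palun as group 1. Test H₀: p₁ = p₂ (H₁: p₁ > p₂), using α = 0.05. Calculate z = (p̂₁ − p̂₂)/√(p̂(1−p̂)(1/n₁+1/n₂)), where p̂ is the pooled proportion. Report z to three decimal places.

p̂₁ = 512/909 ≈ 0.56326, p̂₂ = 326/563 ≈ 0.57904.
Pooled p̂ = (512+326)/(909+563) = 838/1472 = 0.56929.
SE = √(0.245198 × 0.00287631) = 0.02656.
z = (0.56326 − 0.57904)/0.02656 = -0.01578/0.02656 = -0.594.
p-value = P(Z > -0.594) ≈ 0.7239; since p > α = 0.05, fail to reject H₀.

z = -0.594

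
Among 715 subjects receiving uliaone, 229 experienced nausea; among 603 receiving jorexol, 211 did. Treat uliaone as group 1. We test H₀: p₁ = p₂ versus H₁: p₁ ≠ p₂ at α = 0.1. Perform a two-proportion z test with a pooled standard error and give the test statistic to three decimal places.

z = -1.137

p̂₁ = 229/715 = 0.32028, p̂₂ = 211/603 = 0.34992.
Pooled p̂ = (229+211)/(715+603) = 440/1318 = 0.33384.
SE = √(p̂(1−p̂)(1/n₁+1/n₂)) = √(0.33384·0.66616·0.00305698) = √(0.000679843) = 0.02607.
z = (0.32028 − 0.34992)/0.02607 = -0.02964/0.02607 = -1.137.
p-value = 2·P(Z > 1.137) ≈ 0.2557; since p > α = 0.1, fail to reject H₀.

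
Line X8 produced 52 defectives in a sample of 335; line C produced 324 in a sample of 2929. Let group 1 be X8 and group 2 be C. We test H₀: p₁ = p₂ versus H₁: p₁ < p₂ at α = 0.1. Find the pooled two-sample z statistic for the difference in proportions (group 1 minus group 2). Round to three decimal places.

z = 2.422

p̂₁ = 52/335 ≈ 0.1552239, p̂₂ = 324/2929 ≈ 0.1106180.
Pooled p̂ = (52+324)/(335+2929) = 376/3264 = 0.1151961.
SE = √(p̂(1−p̂)(1/n₁+1/n₂)) = √(0.1151961·0.8848039·0.00332649) = √(0.000339055) = 0.0184135.
z = (0.1552239 − 0.1106180)/0.0184135 = 0.0446059/0.0184135 = 2.422.
p-value = P(Z < 2.422) ≈ 0.9923, so at α = 0.1 we fail to reject H₀.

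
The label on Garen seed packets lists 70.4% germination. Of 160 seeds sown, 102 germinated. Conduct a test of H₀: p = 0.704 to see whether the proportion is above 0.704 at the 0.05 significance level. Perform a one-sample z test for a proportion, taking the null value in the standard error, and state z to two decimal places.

z = -1.84

p̂ = 102/160 ≈ 0.6375.
Standard error under H₀: √(0.704×0.296/160) = 0.0361.
z = (0.6375 − 0.704)/0.0361 = -0.0665/0.0361 = -1.84.
p-value = P(Z > -1.843) ≈ 0.9673, so at α = 0.05 we fail to reject H₀.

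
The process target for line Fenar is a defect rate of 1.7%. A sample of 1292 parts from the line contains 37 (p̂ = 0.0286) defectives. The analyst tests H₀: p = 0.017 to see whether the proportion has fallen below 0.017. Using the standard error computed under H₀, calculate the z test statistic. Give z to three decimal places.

p̂ = 37/1292 ≈ 0.028638.
SE = √(p₀(1−p₀)/n) = √(0.016711/1292) = 0.003596.
z = (0.028638 − 0.017)/0.003596 = 0.011638/0.003596 = 3.236.

z = 3.236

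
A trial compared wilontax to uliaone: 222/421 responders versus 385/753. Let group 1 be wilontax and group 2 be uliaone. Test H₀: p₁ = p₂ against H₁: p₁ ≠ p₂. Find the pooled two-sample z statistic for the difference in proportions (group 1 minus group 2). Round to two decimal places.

z = 0.53

p̂₁ = 222/421 = 0.5273, p̂₂ = 385/753 = 0.5113.
Pooled p̂ = (222+385)/(421+753) = 607/1174 = 0.5170.
SE = √(p̂(1−p̂)(1/n₁+1/n₂)) = √(0.5170·0.4830·0.00370332) = √(0.000924755) = 0.0304.
z = (0.5273 − 0.5113)/0.0304 = 0.0160/0.0304 = 0.53.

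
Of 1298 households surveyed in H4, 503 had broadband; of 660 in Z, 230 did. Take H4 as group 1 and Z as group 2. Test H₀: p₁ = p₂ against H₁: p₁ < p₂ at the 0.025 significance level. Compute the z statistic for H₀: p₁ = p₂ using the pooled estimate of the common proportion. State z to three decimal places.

p̂₁ = 503/1298 = 0.38752, p̂₂ = 230/660 = 0.34848.
Pooled p̂ = (503+230)/(1298+660) = 733/1958 = 0.37436.
SE = √(p̂(1−p̂)(1/n₁+1/n₂)) = √(0.37436·0.62564·0.00228557) = √(0.000535314) = 0.02314.
z = (0.38752 − 0.34848)/0.02314 = 0.03904/0.02314 = 1.687.
p-value = P(Z < 1.687) ≈ 0.9542, so at α = 0.025 we fail to reject H₀.

z = 1.687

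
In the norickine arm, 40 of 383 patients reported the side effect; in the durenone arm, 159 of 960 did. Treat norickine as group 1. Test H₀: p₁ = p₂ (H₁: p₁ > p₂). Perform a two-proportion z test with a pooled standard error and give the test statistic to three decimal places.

z = -2.850

p̂₁ = 40/383 ≈ 0.10444, p̂₂ = 159/960 ≈ 0.16562.
Pooled p̂ = (40+159)/(383+960) = 199/1343 = 0.14818.
SE = √(p̂(1−p̂)(1/n₁+1/n₂)) = √(0.14818·0.85182·0.00365263) = √(0.000461034) = 0.02147.
z = (0.10444 − 0.16562)/0.02147 = -0.06118/0.02147 = -2.850.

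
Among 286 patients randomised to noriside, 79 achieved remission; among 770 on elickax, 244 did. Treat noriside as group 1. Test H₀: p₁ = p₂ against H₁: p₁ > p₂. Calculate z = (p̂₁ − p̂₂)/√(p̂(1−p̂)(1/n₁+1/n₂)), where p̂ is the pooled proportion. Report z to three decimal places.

z = -1.274

p̂₁ = 79/286 ≈ 0.27622, p̂₂ = 244/770 ≈ 0.31688.
Pooled p̂ = (79+244)/(286+770) = 323/1056 = 0.30587.
SE = √(0.212314 × 0.0047952) = 0.03191.
z = (0.27622 − 0.31688)/0.03191 = -0.04066/0.03191 = -1.274.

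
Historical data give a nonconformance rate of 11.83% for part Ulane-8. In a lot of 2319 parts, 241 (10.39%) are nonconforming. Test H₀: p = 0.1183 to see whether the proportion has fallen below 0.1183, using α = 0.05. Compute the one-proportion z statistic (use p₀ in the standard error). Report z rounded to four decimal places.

p̂ = 241/2319 ≈ 0.1039241.
Standard error under H₀: √(0.1183×0.8817/2319) = 0.0067066.
z = (0.1039241 − 0.1183)/0.0067066 = -0.0143759/0.0067066 = -2.1435.
p-value = P(Z < -2.144) ≈ 0.0160; since p < α = 0.05, reject H₀.

z = -2.1435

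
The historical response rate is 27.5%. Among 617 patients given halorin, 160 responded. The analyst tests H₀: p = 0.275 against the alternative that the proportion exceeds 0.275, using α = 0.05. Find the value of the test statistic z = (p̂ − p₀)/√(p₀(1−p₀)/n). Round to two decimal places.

p̂ = 160/617 = 0.2593.
SE = √(p₀(1−p₀)/n) = √(0.19937/617) = 0.0180.
z = (0.2593 − 0.275)/0.0180 = -0.0157/0.0180 = -0.87.
p-value = P(Z > -0.872) ≈ 0.8085; since p > α = 0.05, fail to reject H₀.

z = -0.87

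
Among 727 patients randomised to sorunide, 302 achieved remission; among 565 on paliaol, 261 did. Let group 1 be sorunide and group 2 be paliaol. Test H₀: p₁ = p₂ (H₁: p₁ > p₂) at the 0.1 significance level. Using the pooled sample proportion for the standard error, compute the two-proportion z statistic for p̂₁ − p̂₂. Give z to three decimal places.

z = -1.674

p̂₁ = 302/727 = 0.415406, p̂₂ = 261/565 = 0.461947.
Pooled p̂ = (302+261)/(727+565) = 563/1292 = 0.435759.
SE = √(0.245873 × 0.00314543) = 0.027810.
z = (0.415406 − 0.461947)/0.027810 = -0.046541/0.027810 = -1.674.
p-value = P(Z > -1.674) ≈ 0.9529, so at α = 0.1 we fail to reject H₀.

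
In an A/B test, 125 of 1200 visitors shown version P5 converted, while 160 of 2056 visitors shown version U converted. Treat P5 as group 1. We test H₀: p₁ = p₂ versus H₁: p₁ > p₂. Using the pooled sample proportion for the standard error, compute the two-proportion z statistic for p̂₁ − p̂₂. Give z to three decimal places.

p̂₁ = 125/1200 = 0.10417, p̂₂ = 160/2056 = 0.07782.
Pooled p̂ = (125+160)/(1200+2056) = 285/3256 = 0.08753.
SE = √(p̂(1−p̂)(1/n₁+1/n₂)) = √(0.08753·0.91247·0.00131971) = √(0.000105404) = 0.01027.
z = (0.10417 − 0.07782)/0.01027 = 0.02635/0.01027 = 2.566.
p-value = P(Z > 2.566) ≈ 0.0051.

z = 2.566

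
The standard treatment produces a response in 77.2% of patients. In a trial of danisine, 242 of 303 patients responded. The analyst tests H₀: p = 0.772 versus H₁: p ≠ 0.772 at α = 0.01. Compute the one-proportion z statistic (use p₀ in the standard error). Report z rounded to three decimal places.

p̂ = 242/303 = 0.79868.
SE = √(p₀(1−p₀)/n) = √(0.17602/303) = 0.02410.
z = (0.79868 − 0.772)/0.02410 = 0.02668/0.02410 = 1.107.
Two-sided p-value ≈ 2·Φ(−1.107) = 0.2683. With α = 0.01, fail to reject H₀.

z = 1.107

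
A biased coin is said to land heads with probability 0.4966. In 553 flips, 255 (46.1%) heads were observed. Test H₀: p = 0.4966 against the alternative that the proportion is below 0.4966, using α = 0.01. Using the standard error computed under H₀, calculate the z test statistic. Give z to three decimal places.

z = -1.669

p̂ = 255/553 ≈ 0.46112.
Under H₀, SE = √(0.4966·0.5034/553) = √(0.000452059) = 0.02126.
z = (0.46112 − 0.4966)/0.02126 = -0.03548/0.02126 = -1.669.
p-value = P(Z < -1.669) ≈ 0.0476. With α = 0.01, fail to reject H₀.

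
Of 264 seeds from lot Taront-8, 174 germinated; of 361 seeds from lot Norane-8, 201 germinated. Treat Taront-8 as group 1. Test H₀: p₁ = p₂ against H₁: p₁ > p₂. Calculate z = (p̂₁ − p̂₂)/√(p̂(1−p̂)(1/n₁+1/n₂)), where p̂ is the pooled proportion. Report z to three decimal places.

z = 2.579

p̂₁ = 174/264 ≈ 0.65909, p̂₂ = 201/361 ≈ 0.55679.
Pooled p̂ = (174+201)/(264+361) = 375/625 = 0.60000.
SE = √(p̂(1−p̂)(1/n₁+1/n₂)) = √(0.60000·0.40000·0.00655796) = √(0.00157391) = 0.03967.
z = (0.65909 − 0.55679)/0.03967 = 0.10230/0.03967 = 2.579.
p-value = P(Z > 2.579) ≈ 0.0050.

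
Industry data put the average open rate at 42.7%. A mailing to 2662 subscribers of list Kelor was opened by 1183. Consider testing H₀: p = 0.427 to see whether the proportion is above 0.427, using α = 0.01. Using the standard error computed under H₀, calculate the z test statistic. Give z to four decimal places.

p̂ = 1183/2662 = 0.4444027.
Standard error under H₀: √(0.427×0.573/2662) = 0.0095871.
z = (0.4444027 − 0.427)/0.0095871 = 0.0174027/0.0095871 = 1.8152.
p-value = P(Z > 1.815) ≈ 0.0347. With α = 0.01, fail to reject H₀.

z = 1.8152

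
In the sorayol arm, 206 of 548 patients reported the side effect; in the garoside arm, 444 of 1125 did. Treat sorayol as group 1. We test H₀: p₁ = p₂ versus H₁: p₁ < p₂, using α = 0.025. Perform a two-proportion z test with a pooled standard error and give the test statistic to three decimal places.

z = -0.739

p̂₁ = 206/548 ≈ 0.37591, p̂₂ = 444/1125 ≈ 0.39467.
Pooled p̂ = (206+444)/(548+1125) = 650/1673 = 0.38852.
SE = √(0.237573 × 0.00271371) = 0.02539.
z = (0.37591 − 0.39467)/0.02539 = -0.01876/0.02539 = -0.739.
p-value = P(Z < -0.739) ≈ 0.2301. With α = 0.025, fail to reject H₀.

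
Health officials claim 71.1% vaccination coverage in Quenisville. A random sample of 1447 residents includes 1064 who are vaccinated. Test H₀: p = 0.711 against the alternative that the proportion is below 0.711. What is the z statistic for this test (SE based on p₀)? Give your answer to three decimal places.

p̂ = 1064/1447 ≈ 0.735314.
SE = √(p₀(1−p₀)/n) = √(0.20548/1447) = 0.011917.
z = (0.735314 − 0.711)/0.011917 = 0.024314/0.011917 = 2.040.

z = 2.040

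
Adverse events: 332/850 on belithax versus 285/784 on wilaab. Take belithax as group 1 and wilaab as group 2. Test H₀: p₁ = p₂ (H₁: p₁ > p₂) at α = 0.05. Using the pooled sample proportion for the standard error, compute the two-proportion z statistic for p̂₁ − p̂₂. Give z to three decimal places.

p̂₁ = 332/850 = 0.390588, p̂₂ = 285/784 = 0.363520.
Pooled p̂ = (332+285)/(850+784) = 617/1634 = 0.377601.
SE = √(p̂(1−p̂)(1/n₁+1/n₂)) = √(0.377601·0.622399·0.00245198) = √(0.000576261) = 0.024005.
z = (0.390588 − 0.363520)/0.024005 = 0.027068/0.024005 = 1.128.
p-value = P(Z > 1.128) ≈ 0.1298; since p > α = 0.05, fail to reject H₀.

z = 1.128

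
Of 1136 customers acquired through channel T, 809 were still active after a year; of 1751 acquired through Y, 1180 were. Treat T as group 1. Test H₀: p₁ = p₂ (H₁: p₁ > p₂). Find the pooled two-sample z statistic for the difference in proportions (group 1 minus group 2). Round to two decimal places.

z = 2.17

p̂₁ = 809/1136 = 0.7121, p̂₂ = 1180/1751 = 0.6739.
Pooled p̂ = (809+1180)/(1136+1751) = 1989/2887 = 0.6890.
SE = √(0.214298 × 0.00145138) = 0.0176.
z = (0.7121 − 0.6739)/0.0176 = 0.0382/0.0176 = 2.17.
p-value = P(Z > 2.169) ≈ 0.0151.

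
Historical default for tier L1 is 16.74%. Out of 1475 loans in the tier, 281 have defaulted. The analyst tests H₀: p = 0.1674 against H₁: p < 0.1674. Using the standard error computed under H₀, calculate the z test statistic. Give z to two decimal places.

p̂ = 281/1475 ≈ 0.1905.
SE = √(p₀(1−p₀)/n) = √(0.13938/1475) = 0.0097.
z = (0.1905 − 0.1674)/0.0097 = 0.0231/0.0097 = 2.38.
p-value = P(Z < 2.377) ≈ 0.9913.

z = 2.38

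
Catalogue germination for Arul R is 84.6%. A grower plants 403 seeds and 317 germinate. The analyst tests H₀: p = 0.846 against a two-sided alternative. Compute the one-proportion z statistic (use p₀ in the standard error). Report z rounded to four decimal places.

p̂ = 317/403 ≈ 0.7866005.
SE = √(p₀(1−p₀)/n) = √(0.13028/403) = 0.0179801.
z = (0.7866005 − 0.846)/0.0179801 = -0.0593995/0.0179801 = -3.3036.
p-value = 2·P(Z > 3.304) ≈ 0.0010.

z = -3.3036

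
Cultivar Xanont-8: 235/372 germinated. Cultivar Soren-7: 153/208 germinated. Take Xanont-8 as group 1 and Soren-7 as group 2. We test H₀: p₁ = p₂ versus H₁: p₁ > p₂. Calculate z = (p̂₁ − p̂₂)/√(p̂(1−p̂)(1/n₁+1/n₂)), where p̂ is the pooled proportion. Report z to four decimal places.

p̂₁ = 235/372 = 0.631720, p̂₂ = 153/208 = 0.735577.
Pooled p̂ = (235+153)/(372+208) = 388/580 = 0.668966.
SE = √(0.221451 × 0.00749586) = 0.040743.
z = (0.631720 − 0.735577)/0.040743 = -0.103857/0.040743 = -2.5491.
p-value = P(Z > -2.549) ≈ 0.9946.

z = -2.5491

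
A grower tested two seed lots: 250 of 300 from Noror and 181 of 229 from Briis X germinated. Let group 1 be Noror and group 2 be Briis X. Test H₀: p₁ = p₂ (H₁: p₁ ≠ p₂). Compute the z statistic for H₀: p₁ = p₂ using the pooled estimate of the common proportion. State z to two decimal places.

p̂₁ = 250/300 ≈ 0.8333, p̂₂ = 181/229 ≈ 0.7904.
Pooled p̂ = (250+181)/(300+229) = 431/529 = 0.8147.
SE = √(p̂(1−p̂)(1/n₁+1/n₂)) = √(0.8147·0.1853·0.00770015) = √(0.00116223) = 0.0341.
z = (0.8333 − 0.7904)/0.0341 = 0.0429/0.0341 = 1.26.

z = 1.26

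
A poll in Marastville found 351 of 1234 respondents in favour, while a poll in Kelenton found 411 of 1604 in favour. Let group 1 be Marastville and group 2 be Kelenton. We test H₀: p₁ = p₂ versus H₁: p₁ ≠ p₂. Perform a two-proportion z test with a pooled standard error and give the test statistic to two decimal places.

z = 1.68

p̂₁ = 351/1234 ≈ 0.2844, p̂₂ = 411/1604 ≈ 0.2562.
Pooled p̂ = (351+411)/(1234+1604) = 762/2838 = 0.2685.
SE = √(0.196407 × 0.00143381) = 0.0168.
z = (0.2844 − 0.2562)/0.0168 = 0.0282/0.0168 = 1.68.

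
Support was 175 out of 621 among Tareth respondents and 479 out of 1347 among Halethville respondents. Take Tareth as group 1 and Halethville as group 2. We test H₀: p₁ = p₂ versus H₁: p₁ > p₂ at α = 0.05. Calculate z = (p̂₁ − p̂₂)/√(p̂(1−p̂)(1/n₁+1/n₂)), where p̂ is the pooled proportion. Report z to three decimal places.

p̂₁ = 175/621 ≈ 0.28180, p̂₂ = 479/1347 ≈ 0.35561.
Pooled p̂ = (175+479)/(621+1347) = 654/1968 = 0.33232.
SE = √(p̂(1−p̂)(1/n₁+1/n₂)) = √(0.33232·0.66768·0.0023527) = √(0.000522022) = 0.02285.
z = (0.28180 − 0.35561)/0.02285 = -0.07381/0.02285 = -3.230.
p-value = P(Z > -3.230) ≈ 0.9994, so at α = 0.05 we fail to reject H₀.

z = -3.230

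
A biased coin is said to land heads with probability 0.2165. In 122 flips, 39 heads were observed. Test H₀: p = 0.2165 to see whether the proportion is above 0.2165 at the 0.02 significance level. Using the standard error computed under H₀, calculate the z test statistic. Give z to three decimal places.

p̂ = 39/122 = 0.31967.
SE = √(p₀(1−p₀)/n) = √(0.16963/122) = 0.03729.
z = (0.31967 − 0.2165)/0.03729 = 0.10317/0.03729 = 2.767.
p-value = P(Z > 2.767) ≈ 0.0028. With α = 0.02, reject H₀.

z = 2.767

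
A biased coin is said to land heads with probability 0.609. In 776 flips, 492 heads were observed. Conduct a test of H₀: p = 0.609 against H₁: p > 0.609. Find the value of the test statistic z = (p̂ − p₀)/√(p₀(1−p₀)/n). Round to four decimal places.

z = 1.4283

p̂ = 492/776 = 0.6340206.
Standard error under H₀: √(0.609×0.391/776) = 0.0175173.
z = (0.6340206 − 0.609)/0.0175173 = 0.0250206/0.0175173 = 1.4283.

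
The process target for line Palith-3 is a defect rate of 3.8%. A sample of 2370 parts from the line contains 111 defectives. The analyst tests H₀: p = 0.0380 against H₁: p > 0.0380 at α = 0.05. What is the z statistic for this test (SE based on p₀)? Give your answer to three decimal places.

p̂ = 111/2370 ≈ 0.046835.
SE = √(p₀(1−p₀)/n) = √(0.036556/2370) = 0.003927.
z = (0.046835 − 0.038)/0.003927 = 0.008835/0.003927 = 2.250.
p-value = P(Z > 2.250) ≈ 0.0122. With α = 0.05, reject H₀.

z = 2.250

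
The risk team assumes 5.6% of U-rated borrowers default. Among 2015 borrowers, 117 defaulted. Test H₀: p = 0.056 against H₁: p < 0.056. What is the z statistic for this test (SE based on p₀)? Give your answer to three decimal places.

p̂ = 117/2015 = 0.058065.
Standard error under H₀: √(0.056×0.944/2015) = 0.005122.
z = (0.058065 − 0.056)/0.005122 = 0.002065/0.005122 = 0.403.

z = 0.403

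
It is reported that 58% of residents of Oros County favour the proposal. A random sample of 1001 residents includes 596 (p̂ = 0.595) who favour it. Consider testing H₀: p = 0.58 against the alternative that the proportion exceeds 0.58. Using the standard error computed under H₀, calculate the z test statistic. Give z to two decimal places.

p̂ = 596/1001 = 0.5954.
SE = √(p₀(1−p₀)/n) = √(0.2436/1001) = 0.0156.
z = (0.5954 − 0.58)/0.0156 = 0.0154/0.0156 = 0.99.
p-value = P(Z > 0.987) ≈ 0.1617.

z = 0.99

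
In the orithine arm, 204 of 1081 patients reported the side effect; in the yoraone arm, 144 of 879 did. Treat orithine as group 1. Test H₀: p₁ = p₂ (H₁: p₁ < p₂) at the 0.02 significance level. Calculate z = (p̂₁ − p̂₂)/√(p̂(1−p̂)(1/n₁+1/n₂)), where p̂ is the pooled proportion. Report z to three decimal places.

p̂₁ = 204/1081 ≈ 0.18871, p̂₂ = 144/879 ≈ 0.16382.
Pooled p̂ = (204+144)/(1081+879) = 348/1960 = 0.17755.
SE = √(0.146027 × 0.00206273) = 0.01736.
z = (0.18871 − 0.16382)/0.01736 = 0.02489/0.01736 = 1.434.
p-value = P(Z < 1.434) ≈ 0.9242; since p > α = 0.02, fail to reject H₀.

z = 1.434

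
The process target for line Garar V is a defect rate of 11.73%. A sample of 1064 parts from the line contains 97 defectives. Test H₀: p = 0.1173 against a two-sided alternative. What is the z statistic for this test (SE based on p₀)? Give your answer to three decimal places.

z = -2.649

p̂ = 97/1064 = 0.091165.
Standard error under H₀: √(0.1173×0.8827/1064) = 0.009865.
z = (0.091165 − 0.1173)/0.009865 = -0.026135/0.009865 = -2.649.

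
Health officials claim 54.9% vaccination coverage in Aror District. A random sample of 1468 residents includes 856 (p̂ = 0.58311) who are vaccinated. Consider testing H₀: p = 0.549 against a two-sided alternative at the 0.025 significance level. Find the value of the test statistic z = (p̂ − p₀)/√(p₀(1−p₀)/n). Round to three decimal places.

z = 2.626

p̂ = 856/1468 = 0.58311.
SE = √(p₀(1−p₀)/n) = √(0.2476/1468) = 0.01299.
z = (0.58311 − 0.549)/0.01299 = 0.03411/0.01299 = 2.626.
p-value = 2·P(Z > 2.626) ≈ 0.0086, so at α = 0.025 we reject H₀.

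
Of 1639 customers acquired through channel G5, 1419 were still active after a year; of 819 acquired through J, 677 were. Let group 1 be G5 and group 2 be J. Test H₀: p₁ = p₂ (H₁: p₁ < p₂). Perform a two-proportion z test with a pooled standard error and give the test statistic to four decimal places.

p̂₁ = 1419/1639 ≈ 0.865772, p̂₂ = 677/819 ≈ 0.826618.
Pooled p̂ = (1419+677)/(1639+819) = 2096/2458 = 0.852726.
SE = √(p̂(1−p̂)(1/n₁+1/n₂)) = √(0.852726·0.147274·0.00183113) = √(0.000229961) = 0.015164.
z = (0.865772 − 0.826618)/0.015164 = 0.039154/0.015164 = 2.5820.
p-value = P(Z < 2.582) ≈ 0.9951.

z = 2.5820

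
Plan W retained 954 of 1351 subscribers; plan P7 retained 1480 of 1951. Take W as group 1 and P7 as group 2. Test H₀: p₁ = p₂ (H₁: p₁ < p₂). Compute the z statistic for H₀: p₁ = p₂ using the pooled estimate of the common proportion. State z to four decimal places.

z = -3.3659

p̂₁ = 954/1351 ≈ 0.706144, p̂₂ = 1480/1951 ≈ 0.758585.
Pooled p̂ = (954+1480)/(1351+1951) = 2434/3302 = 0.737129.
SE = √(p̂(1−p̂)(1/n₁+1/n₂)) = √(0.737129·0.262871·0.00125275) = √(0.000242745) = 0.015580.
z = (0.706144 − 0.758585)/0.015580 = -0.052441/0.015580 = -3.3659.
p-value = P(Z < -3.366) ≈ 0.0004.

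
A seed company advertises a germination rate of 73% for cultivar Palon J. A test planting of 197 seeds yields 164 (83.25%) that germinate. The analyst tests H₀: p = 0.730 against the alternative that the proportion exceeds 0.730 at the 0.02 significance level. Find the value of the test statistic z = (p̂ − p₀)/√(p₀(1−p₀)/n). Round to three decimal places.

p̂ = 164/197 ≈ 0.83249.
Under H₀, SE = √(0.73·0.27/197) = √(0.00100051) = 0.03163.
z = (0.83249 − 0.73)/0.03163 = 0.10249/0.03163 = 3.240.
p-value = P(Z > 3.240) ≈ 0.0006, so at α = 0.02 we reject H₀.

z = 3.240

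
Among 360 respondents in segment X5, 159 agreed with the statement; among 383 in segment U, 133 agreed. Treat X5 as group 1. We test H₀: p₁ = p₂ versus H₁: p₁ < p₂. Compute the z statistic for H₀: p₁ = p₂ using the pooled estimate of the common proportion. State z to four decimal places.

z = 2.6331

p̂₁ = 159/360 = 0.4416667, p̂₂ = 133/383 = 0.3472585.
Pooled p̂ = (159+133)/(360+383) = 292/743 = 0.3930013.
SE = √(0.238551 × 0.00538874) = 0.0358538.
z = (0.4416667 − 0.3472585)/0.0358538 = 0.0944082/0.0358538 = 2.6331.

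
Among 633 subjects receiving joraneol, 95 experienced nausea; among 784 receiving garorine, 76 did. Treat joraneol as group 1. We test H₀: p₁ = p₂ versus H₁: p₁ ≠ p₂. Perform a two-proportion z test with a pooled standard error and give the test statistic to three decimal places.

p̂₁ = 95/633 = 0.150079, p̂₂ = 76/784 = 0.096939.
Pooled p̂ = (95+76)/(633+784) = 171/1417 = 0.120677.
SE = √(0.106114 × 0.00285529) = 0.017407.
z = (0.150079 − 0.096939)/0.017407 = 0.053140/0.017407 = 3.053.
p-value = 2·P(Z > 3.053) ≈ 0.0023.

z = 3.053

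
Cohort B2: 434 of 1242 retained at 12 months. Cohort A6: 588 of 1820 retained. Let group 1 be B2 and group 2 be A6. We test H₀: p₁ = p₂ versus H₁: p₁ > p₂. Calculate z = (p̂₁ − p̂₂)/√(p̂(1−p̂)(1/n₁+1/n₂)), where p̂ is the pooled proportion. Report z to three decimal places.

z = 1.519

p̂₁ = 434/1242 = 0.349436, p̂₂ = 588/1820 = 0.323077.
Pooled p̂ = (434+588)/(1242+1820) = 1022/3062 = 0.333769.
SE = √(0.222367 × 0.0013546) = 0.017356.
z = (0.349436 − 0.323077)/0.017356 = 0.026359/0.017356 = 1.519.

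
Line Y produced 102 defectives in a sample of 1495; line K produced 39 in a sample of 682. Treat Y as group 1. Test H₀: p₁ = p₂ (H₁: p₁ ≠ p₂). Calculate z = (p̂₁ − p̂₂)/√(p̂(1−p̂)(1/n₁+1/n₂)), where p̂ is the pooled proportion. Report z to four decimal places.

p̂₁ = 102/1495 ≈ 0.0682274, p̂₂ = 39/682 ≈ 0.0571848.
Pooled p̂ = (102+39)/(1495+682) = 141/2177 = 0.0647680.
SE = √(p̂(1−p̂)(1/n₁+1/n₂)) = √(0.0647680·0.9352320·0.00213517) = √(0.000129334) = 0.0113725.
z = (0.0682274 − 0.0571848)/0.0113725 = 0.0110426/0.0113725 = 0.9710.
p-value = 2·P(Z > 0.971) ≈ 0.3315.

z = 0.9710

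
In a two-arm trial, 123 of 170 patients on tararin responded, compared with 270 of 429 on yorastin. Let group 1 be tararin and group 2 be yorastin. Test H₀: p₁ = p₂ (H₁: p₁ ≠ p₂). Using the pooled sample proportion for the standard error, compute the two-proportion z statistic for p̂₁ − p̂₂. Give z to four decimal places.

z = 2.1872

p̂₁ = 123/170 = 0.723529, p̂₂ = 270/429 = 0.629371.
Pooled p̂ = (123+270)/(170+429) = 393/599 = 0.656093.
SE = √(0.225635 × 0.00821336) = 0.043049.
z = (0.723529 − 0.629371)/0.043049 = 0.094158/0.043049 = 2.1872.
Two-sided p-value ≈ 2·Φ(−2.187) = 0.0287.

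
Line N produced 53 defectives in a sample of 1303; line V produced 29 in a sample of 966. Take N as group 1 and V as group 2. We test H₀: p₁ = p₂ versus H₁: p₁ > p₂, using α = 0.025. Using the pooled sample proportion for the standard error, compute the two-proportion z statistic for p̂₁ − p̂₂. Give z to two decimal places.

p̂₁ = 53/1303 ≈ 0.040675, p̂₂ = 29/966 ≈ 0.030021.
Pooled p̂ = (53+29)/(1303+966) = 82/2269 = 0.036139.
SE = √(0.0348332 × 0.00180266) = 0.007924.
z = (0.040675 − 0.030021)/0.007924 = 0.010654/0.007924 = 1.34.
p-value = P(Z > 1.345) ≈ 0.0894. With α = 0.025, fail to reject H₀.

z = 1.34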